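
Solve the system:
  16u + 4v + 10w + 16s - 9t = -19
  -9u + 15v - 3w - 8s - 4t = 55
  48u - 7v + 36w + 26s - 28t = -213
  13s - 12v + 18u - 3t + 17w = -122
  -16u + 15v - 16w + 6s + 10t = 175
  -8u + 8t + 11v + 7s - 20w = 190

Row-reduce the augmented matrix:
R1 ← R1 / (16).
R2 ← R2 + 9·R1.
R3 ← R3 − 48·R1.
R4 ← R4 − 18·R1.
R5 ← R5 + 16·R1.
R6 ← R6 + 8·R1.
R2 ← R2 / (69/4).
R1 ← R1 − 1/4·R2.
R3 ← R3 + 19·R2.
R4 ← R4 + 33/2·R2.
R5 ← R5 − 19·R2.
R6 ← R6 − 13·R2.
R3 ← R3 / (409/46).
R1 ← R1 − 27/46·R3.
R2 ← R2 − 7/46·R3.
R4 ← R4 − 190/23·R3.
R5 ← R5 + 409/46·R3.
R6 ← R6 + 781/46·R3.
R4 ← R4 / (18863/1227).
R1 ← R1 − 2902/1227·R4.
R2 ← R2 − 170/409·R4.
R3 ← R3 + 2884/1227·R4.
R6 ← R6 + 10495/409·R4.
Swap R5 and R6.
R5 ← R5 / (143877/37726).
R1 ← R1 + 27/26·R5.
R2 ← R2 + 10781/18863·R5.
R3 ← R3 − 3353/37726·R5.
R4 ← R4 − 21251/37726·R5.
R6 reduces to 0 = 0, so the extra equation is consistent.
Reading off the reduced rows gives u = 2, v = 5, w = -6, s = 1, t = 3.

u = 2, v = 5, w = -6, s = 1, t = 3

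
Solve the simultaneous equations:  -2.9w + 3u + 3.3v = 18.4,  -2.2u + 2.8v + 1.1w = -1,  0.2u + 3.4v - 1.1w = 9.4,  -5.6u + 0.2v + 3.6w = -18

Row-reduce the augmented matrix:
R1 ← R1 / (3).
R2 ← R2 + 11/5·R1.
R3 ← R3 − 1/5·R1.
R4 ← R4 + 28/5·R1.
R2 ← R2 / (261/50).
R1 ← R1 − 11/10·R2.
R3 ← R3 − 159/50·R2.
R4 ← R4 − 159/25·R2.
R3 ← R3 / (-367/1305).
R1 ← R1 + 1175/1566·R3.
R2 ← R2 + 154/783·R3.
R4 ← R4 + 734/1305·R3.
R4 reduces to 0 = 0, so the extra equation is consistent.
Reading off the reduced rows gives u = 2, v = 2, w = -2.

u = 2, v = 2, w = -2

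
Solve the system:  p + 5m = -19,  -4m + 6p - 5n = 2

infinitely many solutions

Row-reduce:
R1 ← R1 / (5).
R2 ← R2 + 4·R1.
R2 ← R2 / (-5).
Rank is 2 with 3 unknowns, leaving p free.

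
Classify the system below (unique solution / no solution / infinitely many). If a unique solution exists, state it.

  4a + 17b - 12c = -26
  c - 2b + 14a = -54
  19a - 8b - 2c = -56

a = -4, b = -2, c = -2

Row-reduce the augmented matrix:
R1 ← R1 / (4).
R2 ← R2 − 14·R1.
R3 ← R3 − 19·R1.
R2 ← R2 / (-123/2).
R1 ← R1 − 17/4·R2.
R3 ← R3 + 355/4·R2.
R3 ← R3 / (-1735/246).
R1 ← R1 + 7/246·R3.
R2 ← R2 + 86/123·R3.
Reading off the reduced rows gives a = -4, b = -2, c = -2.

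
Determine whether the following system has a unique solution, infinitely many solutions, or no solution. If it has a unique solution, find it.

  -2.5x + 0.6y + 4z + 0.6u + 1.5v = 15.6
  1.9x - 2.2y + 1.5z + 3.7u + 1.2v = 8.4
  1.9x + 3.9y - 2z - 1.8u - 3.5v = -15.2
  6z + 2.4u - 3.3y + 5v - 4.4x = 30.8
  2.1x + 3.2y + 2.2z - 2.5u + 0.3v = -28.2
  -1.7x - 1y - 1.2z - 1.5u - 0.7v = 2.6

Row-reduce the augmented matrix:
R1 ← R1 / (-5/2).
R2 ← R2 − 19/10·R1.
R3 ← R3 − 19/10·R1.
R4 ← R4 + 22/5·R1.
R5 ← R5 − 21/10·R1.
R6 ← R6 + 17/10·R1.
R2 ← R2 / (-218/125).
R1 ← R1 + 6/25·R2.
R3 ← R3 − 1089/250·R2.
R4 ← R4 + 1089/250·R2.
R5 ← R5 − 463/125·R2.
R6 ← R6 + 176/125·R2.
R3 ← R3 / (10795/872).
R1 ← R1 + 485/218·R3.
R2 ← R2 + 1135/436·R3.
R4 ← R4 + 10795/872·R3.
R5 ← R5 − 33141/2180·R3.
R6 ← R6 + 4134/545·R3.
Swap R4 and R5.
R4 ← R4 / (-2302663/539750).
R1 ← R1 − 8766/10795·R4.
R2 ← R2 + 5212/10795·R4.
R3 ← R3 − 39399/53975·R4.
R6 ← R6 − 147673/539750·R4.
Swap R5 and R6.
R5 ← R5 / (-15309311/11513315).
R1 ← R1 − 305363/2302663·R5.
R2 ← R2 + 1988806/2302663·R5.
R3 ← R3 − 1534889/2302663·R5.
R4 ← R4 + 1214784/2302663·R5.
R6 reduces to 0 = 0, so the extra equation is consistent.
Reading off the reduced rows gives x = -6, y = 0, z = 0, u = 6, v = -2.

x = -6, y = 0, z = 0, u = 6, v = -2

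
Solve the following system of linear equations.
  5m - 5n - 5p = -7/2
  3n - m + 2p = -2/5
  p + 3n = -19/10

Row-reduce the augmented matrix:
R1 ← R1 / (5).
R2 ← R2 + 1·R1.
R2 ← R2 / (2).
R1 ← R1 + 1·R2.
R3 ← R3 − 3·R2.
R3 ← R3 / (-1/2).
R1 ← R1 + 1/2·R3.
R2 ← R2 − 1/2·R3.
Reading off the reduced rows gives m = -1, n = -4/5, p = 1/2.

m = -1, n = -4/5, p = 1/2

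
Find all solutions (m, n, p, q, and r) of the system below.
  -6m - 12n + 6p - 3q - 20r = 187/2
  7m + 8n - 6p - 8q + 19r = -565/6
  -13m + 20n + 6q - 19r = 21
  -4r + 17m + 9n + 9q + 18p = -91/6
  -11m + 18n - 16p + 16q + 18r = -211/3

m = -7/3, n = -8/3, p = 7/4, q = 1, r = -2

Row-reduce the augmented matrix:
R1 ← R1 / (-6).
R2 ← R2 − 7·R1.
R3 ← R3 + 13·R1.
R4 ← R4 − 17·R1.
R5 ← R5 + 11·R1.
R2 ← R2 / (-6).
R1 ← R1 − 2·R2.
R3 ← R3 − 46·R2.
R4 ← R4 + 25·R2.
R5 ← R5 − 40·R2.
R3 ← R3 / (-16/3).
R1 ← R1 + 2/3·R3.
R2 ← R2 + 1/6·R3.
R4 ← R4 − 185/6·R3.
R5 ← R5 + 61/3·R3.
R4 ← R4 / (-12449/32).
R1 ← R1 − 49/8·R4.
R2 ← R2 − 137/32·R4.
R3 ← R3 − 227/16·R4.
R5 ← R5 − 3733/16·R4.
R5 ← R5 / (122959/37347).
R1 ← R1 − 18923/12449·R5.
R2 ← R2 + 429/12449·R5.
R3 ← R3 + 65783/37347·R5.
R4 ← R4 − 3008/12449·R5.
Reading off the reduced rows gives m = -7/3, n = -8/3, p = 7/4, q = 1, r = -2.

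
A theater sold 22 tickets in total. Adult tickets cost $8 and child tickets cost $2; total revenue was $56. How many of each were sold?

Let a = adult tickets, c = child tickets.
  c + a = 22
  8a + 2c = 56
From equation 1: a = 22 − c.
Substitute into equation 2 and solve: c = 20.
Then a = 2.

adult tickets: 2, child tickets: 20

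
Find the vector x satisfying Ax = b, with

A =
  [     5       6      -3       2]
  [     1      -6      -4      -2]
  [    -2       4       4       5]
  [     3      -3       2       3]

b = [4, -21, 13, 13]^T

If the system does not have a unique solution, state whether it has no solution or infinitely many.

Row-reduce the augmented matrix:
R1 ← R1 / (5).
R2 ← R2 − 1·R1.
R3 ← R3 + 2·R1.
R4 ← R4 − 3·R1.
R2 ← R2 / (-36/5).
R1 ← R1 − 6/5·R2.
R3 ← R3 − 32/5·R2.
R4 ← R4 + 33/5·R2.
R3 ← R3 / (-2/9).
R1 ← R1 + 7/6·R3.
R2 ← R2 − 17/36·R3.
R4 ← R4 − 83/12·R3.
R4 ← R4 / (945/8).
R1 ← R1 + 77/4·R4.
R2 ← R2 − 65/8·R4.
R3 ← R3 + 33/2·R4.
Reading off the reduced rows gives x_1 = 3, x_2 = 1, x_3 = 5, x_4 = -1.

x_1 = 3, x_2 = 1, x_3 = 5, x_4 = -1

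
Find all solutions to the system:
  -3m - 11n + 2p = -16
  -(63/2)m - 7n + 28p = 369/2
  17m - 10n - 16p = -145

no solution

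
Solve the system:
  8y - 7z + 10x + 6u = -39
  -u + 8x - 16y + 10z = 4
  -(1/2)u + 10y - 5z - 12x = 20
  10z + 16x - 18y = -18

Row-reduce:
R1 ← R1 / (10).
R2 ← R2 − 8·R1.
R3 ← R3 + 12·R1.
R4 ← R4 − 16·R1.
R2 ← R2 / (-112/5).
R1 ← R1 − 4/5·R2.
R3 ← R3 − 98/5·R2.
R4 ← R4 + 154/5·R2.
R3 ← R3 / (1/4).
R1 ← R1 + 1/7·R3.
R2 ← R2 + 39/56·R3.
R4 ← R4 + 1/4·R3.
Rank is 3 with 4 unknowns, leaving u free.

infinitely many solutions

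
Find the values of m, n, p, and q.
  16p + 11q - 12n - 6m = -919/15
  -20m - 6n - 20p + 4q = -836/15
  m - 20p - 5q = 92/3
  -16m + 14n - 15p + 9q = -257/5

m = 3, n = 2/5, p = -4/5, q = -7/3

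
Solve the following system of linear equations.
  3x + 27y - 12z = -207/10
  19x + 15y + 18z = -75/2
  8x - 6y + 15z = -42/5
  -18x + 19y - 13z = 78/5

Row-reduce the augmented matrix:
R1 ← R1 / (3).
R2 ← R2 − 19·R1.
R3 ← R3 − 8·R1.
R4 ← R4 + 18·R1.
R2 ← R2 / (-156).
R1 ← R1 − 9·R2.
R3 ← R3 + 78·R2.
R4 ← R4 − 181·R2.
Swap R3 and R4.
R3 ← R3 / (1877/78).
R1 ← R1 − 37/26·R3.
R2 ← R2 + 47/78·R3.
R4 reduces to 0 = 0, so the extra equation is consistent.
Reading off the reduced rows gives x = -3/2, y = -3/5, z = 0.

x = -3/2, y = -3/5, z = 0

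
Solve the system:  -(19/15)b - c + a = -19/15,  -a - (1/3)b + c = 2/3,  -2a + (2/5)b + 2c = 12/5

Row-reduce:
R2 ← R2 + 1·R1.
R3 ← R3 + 2·R1.
R2 ← R2 / (-8/5).
R1 ← R1 + 19/15·R2.
R3 ← R3 + 32/15·R2.
Row 3 reduces to 0 = 2/3, a contradiction. The system is inconsistent.

no solution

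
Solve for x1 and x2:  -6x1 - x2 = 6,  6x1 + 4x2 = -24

From equation 1: x2 = -6 − 6·x1.
Substitute into equation 2 and solve: x1 = 0.
Then x2 = -6.

x1 = 0, x2 = -6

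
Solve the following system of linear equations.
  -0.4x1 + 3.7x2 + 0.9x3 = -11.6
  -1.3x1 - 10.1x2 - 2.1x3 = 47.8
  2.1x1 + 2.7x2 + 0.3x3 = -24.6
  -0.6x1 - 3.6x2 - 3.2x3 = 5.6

x1 = -6, x2 = -5, x3 = 5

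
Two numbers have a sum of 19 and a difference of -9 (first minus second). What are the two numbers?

first number: 5, second number: 14

Let x = first number, y = second number.
  x + y = 19
  -y + x = -9
Row-reduce the augmented matrix:
R2 ← R2 − 1·R1.
R2 ← R2 / (-2).
R1 ← R1 − 1·R2.
Reading off the reduced rows gives x = 5, y = 14.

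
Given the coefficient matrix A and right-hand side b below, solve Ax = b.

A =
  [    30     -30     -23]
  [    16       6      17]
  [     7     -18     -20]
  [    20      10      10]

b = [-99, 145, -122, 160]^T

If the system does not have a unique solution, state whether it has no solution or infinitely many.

x_1 = 4, x_2 = 5, x_3 = 3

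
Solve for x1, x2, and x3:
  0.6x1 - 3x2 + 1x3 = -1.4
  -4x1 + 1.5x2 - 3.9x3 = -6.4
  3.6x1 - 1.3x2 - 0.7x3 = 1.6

x1 = 1, x2 = 1, x3 = 1

Row-reduce the augmented matrix:
R1 ← R1 / (3/5).
R2 ← R2 + 4·R1.
R3 ← R3 − 18/5·R1.
R2 ← R2 / (-37/2).
R1 ← R1 + 5·R2.
R3 ← R3 − 167/10·R2.
R3 ← R3 / (-11662/2775).
R1 ← R1 − 34/37·R3.
R2 ← R2 + 83/555·R3.
Reading off the reduced rows gives x1 = 1, x2 = 1, x3 = 1.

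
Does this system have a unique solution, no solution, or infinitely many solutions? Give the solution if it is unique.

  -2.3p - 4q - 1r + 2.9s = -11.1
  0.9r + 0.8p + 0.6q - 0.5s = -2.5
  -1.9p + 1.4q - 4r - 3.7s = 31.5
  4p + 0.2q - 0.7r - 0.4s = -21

p = -6, q = 6, r = -2, s = -1

Row-reduce the augmented matrix:
R1 ← R1 / (-23/10).
R2 ← R2 − 4/5·R1.
R3 ← R3 + 19/10·R1.
R4 ← R4 − 4·R1.
R2 ← R2 / (-91/115).
R1 ← R1 − 40/23·R2.
R3 ← R3 − 541/115·R2.
R4 ← R4 + 777/115·R2.
R3 ← R3 / (99/910).
R1 ← R1 − 150/91·R3.
R2 ← R2 + 127/182·R3.
R4 ← R4 + 93/13·R3.
R4 ← R4 / (-66551/330).
R1 ← R1 − 1531/33·R4.
R2 ← R2 + 2014/99·R4.
R3 ← R3 + 2795/99·R4.
Reading off the reduced rows gives p = -6, q = 6, r = -2, s = -1.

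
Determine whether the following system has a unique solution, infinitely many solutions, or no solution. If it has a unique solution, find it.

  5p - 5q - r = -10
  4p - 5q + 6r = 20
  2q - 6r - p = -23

p = 5, q = 6, r = 5

Row-reduce the augmented matrix:
R1 ← R1 / (5).
R2 ← R2 − 4·R1.
R3 ← R3 + 1·R1.
R2 ← R2 / (-1).
R1 ← R1 + 1·R2.
R3 ← R3 − 1·R2.
R3 ← R3 / (3/5).
R1 ← R1 + 7·R3.
R2 ← R2 + 34/5·R3.
Reading off the reduced rows gives p = 5, q = 6, r = 5.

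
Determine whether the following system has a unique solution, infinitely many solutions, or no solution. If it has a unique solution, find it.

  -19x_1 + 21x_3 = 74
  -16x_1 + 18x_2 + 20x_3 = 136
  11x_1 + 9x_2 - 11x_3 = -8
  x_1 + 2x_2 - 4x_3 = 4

Row-reduce:
R1 ← R1 / (-19).
R2 ← R2 + 16·R1.
R3 ← R3 − 11·R1.
R4 ← R4 − 1·R1.
R2 ← R2 / (18).
R3 ← R3 − 9·R2.
R4 ← R4 − 2·R2.
Swap R3 and R4.
R3 ← R3 / (-539/171).
R1 ← R1 + 21/19·R3.
R2 ← R2 − 22/171·R3.
Row 4 reduces to 0 = -2, a contradiction. The system is inconsistent.

no solution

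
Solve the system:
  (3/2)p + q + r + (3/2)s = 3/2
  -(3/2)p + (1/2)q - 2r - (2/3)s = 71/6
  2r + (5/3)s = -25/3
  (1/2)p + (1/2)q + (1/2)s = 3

p = 0, q = 5, r = -5, s = 1

Row-reduce the augmented matrix:
R1 ← R1 / (3/2).
R2 ← R2 + 3/2·R1.
R4 ← R4 − 1/2·R1.
R2 ← R2 / (3/2).
R1 ← R1 − 2/3·R2.
R4 ← R4 − 1/6·R2.
R3 ← R3 / (2).
R1 ← R1 − 10/9·R3.
R2 ← R2 + 2/3·R3.
R4 ← R4 + 2/9·R3.
R4 ← R4 / (5/54).
R1 ← R1 + 8/27·R4.
R2 ← R2 − 10/9·R4.
R3 ← R3 − 5/6·R4.
Reading off the reduced rows gives p = 0, q = 5, r = -5, s = 1.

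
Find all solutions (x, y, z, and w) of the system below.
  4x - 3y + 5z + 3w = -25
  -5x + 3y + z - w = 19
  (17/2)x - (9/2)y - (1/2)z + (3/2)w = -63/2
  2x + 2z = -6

Row-reduce:
R1 ← R1 / (4).
R2 ← R2 + 5·R1.
R3 ← R3 − 17/2·R1.
R4 ← R4 − 2·R1.
R2 ← R2 / (-3/4).
R1 ← R1 + 3/4·R2.
R3 ← R3 − 15/8·R2.
R4 ← R4 − 3/2·R2.
R3 ← R3 / (7).
R1 ← R1 + 6·R3.
R2 ← R2 + 29/3·R3.
R4 ← R4 − 14·R3.
Rank is 3 with 4 unknowns, leaving w free.

infinitely many solutions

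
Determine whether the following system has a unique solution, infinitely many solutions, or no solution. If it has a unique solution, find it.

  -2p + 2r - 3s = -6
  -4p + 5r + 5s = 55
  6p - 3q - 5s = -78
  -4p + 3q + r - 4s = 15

Row-reduce the augmented matrix:
R1 ← R1 / (-2).
R2 ← R2 + 4·R1.
R3 ← R3 − 6·R1.
R4 ← R4 + 4·R1.
Swap R2 and R3.
R2 ← R2 / (-3).
R4 ← R4 − 3·R2.
R1 ← R1 + 1·R3.
R2 ← R2 + 2·R3.
R4 ← R4 − 3·R3.
R4 ← R4 / (-45).
R1 ← R1 − 25/2·R4.
R2 ← R2 − 80/3·R4.
R3 ← R3 − 11·R4.
Reading off the reduced rows gives p = -5, q = 6, r = 1, s = 6.

p = -5, q = 6, r = 1, s = 6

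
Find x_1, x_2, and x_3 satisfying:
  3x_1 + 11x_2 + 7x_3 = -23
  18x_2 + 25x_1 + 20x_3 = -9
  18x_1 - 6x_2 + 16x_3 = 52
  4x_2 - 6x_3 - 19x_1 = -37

x_1 = 1, x_2 = -3, x_3 = 1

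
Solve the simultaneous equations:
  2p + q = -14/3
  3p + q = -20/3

From equation 1: q = -14/3 − 2·p.
Substitute into equation 2 and solve: p = -2.
Then q = -2/3.

p = -2, q = -2/3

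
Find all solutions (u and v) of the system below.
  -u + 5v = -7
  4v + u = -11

u = -3, v = -2

From equation 1: u = 7 + 5·v.
Substitute into equation 2 and solve: v = -2.
Then u = -3.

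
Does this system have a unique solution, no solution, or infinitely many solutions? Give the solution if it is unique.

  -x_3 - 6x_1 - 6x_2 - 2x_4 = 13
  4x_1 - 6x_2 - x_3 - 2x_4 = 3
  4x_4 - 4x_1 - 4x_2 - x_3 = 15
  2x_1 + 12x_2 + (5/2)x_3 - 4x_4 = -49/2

no solution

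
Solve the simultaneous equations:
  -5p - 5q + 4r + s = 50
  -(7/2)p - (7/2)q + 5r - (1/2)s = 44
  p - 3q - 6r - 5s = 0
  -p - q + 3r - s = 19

Row-reduce:
R1 ← R1 / (-5).
R2 ← R2 + 7/2·R1.
R3 ← R3 − 1·R1.
R4 ← R4 + 1·R1.
Swap R2 and R3.
R2 ← R2 / (-4).
R1 ← R1 − 1·R2.
R3 ← R3 / (11/5).
R1 ← R1 + 21/10·R3.
R2 ← R2 − 13/10·R3.
R4 ← R4 − 11/5·R3.
Rank is 3 with 4 unknowns, leaving s free.

infinitely many solutions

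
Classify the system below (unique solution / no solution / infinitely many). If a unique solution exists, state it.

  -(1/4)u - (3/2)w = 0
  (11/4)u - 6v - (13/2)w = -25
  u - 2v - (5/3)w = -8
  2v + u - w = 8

no solution

Row-reduce:
R1 ← R1 / (-1/4).
R2 ← R2 − 11/4·R1.
R3 ← R3 − 1·R1.
R4 ← R4 − 1·R1.
R2 ← R2 / (-6).
R3 ← R3 + 2·R2.
R4 ← R4 − 2·R2.
Swap R3 and R4.
R3 ← R3 / (-44/3).
R1 ← R1 − 6·R3.
R2 ← R2 − 23/6·R3.
Row 4 reduces to 0 = 1/3, a contradiction. The system is inconsistent.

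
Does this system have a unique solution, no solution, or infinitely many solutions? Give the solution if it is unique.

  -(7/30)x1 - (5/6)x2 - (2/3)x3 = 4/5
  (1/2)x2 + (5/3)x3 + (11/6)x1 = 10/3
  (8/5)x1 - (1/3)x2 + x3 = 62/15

infinitely many solutions

Row-reduce:
R1 ← R1 / (-7/30).
R2 ← R2 − 11/6·R1.
R3 ← R3 − 8/5·R1.
R2 ← R2 / (-127/21).
R1 ← R1 − 25/7·R2.
R3 ← R3 + 127/21·R2.
Rank is 2 with 3 unknowns, leaving x3 free.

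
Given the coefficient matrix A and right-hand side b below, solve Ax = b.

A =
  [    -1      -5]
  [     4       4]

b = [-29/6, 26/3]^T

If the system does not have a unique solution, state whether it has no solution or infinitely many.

Row-reduce the augmented matrix:
R1 ← R1 / (-1).
R2 ← R2 − 4·R1.
R2 ← R2 / (-16).
R1 ← R1 − 5·R2.
Reading off the reduced rows gives x_1 = 3/2, x_2 = 2/3.

x_1 = 3/2, x_2 = 2/3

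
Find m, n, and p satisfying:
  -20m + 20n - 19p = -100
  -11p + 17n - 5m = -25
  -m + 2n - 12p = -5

m = 5, n = 0, p = 0

Row-reduce the augmented matrix:
R1 ← R1 / (-20).
R2 ← R2 + 5·R1.
R3 ← R3 + 1·R1.
R2 ← R2 / (12).
R1 ← R1 + 1·R2.
R3 ← R3 − 1·R2.
R3 ← R3 / (-2527/240).
R1 ← R1 − 103/240·R3.
R2 ← R2 + 25/48·R3.
Reading off the reduced rows gives m = 5, n = 0, p = 0.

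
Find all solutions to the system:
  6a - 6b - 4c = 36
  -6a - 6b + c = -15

Row-reduce:
R1 ← R1 / (6).
R2 ← R2 + 6·R1.
R2 ← R2 / (-12).
R1 ← R1 + 1·R2.
Rank is 2 with 3 unknowns, leaving c free.

infinitely many solutions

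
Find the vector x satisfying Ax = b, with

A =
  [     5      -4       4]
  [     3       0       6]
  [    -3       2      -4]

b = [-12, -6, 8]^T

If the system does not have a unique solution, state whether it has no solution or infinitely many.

x_1 = 0, x_2 = 2, x_3 = -1

Row-reduce the augmented matrix:
R1 ← R1 / (5).
R2 ← R2 − 3·R1.
R3 ← R3 + 3·R1.
R2 ← R2 / (12/5).
R1 ← R1 + 4/5·R2.
R3 ← R3 + 2/5·R2.
R3 ← R3 / (-1).
R1 ← R1 − 2·R3.
R2 ← R2 − 3/2·R3.
Reading off the reduced rows gives x_1 = 0, x_2 = 2, x_3 = -1.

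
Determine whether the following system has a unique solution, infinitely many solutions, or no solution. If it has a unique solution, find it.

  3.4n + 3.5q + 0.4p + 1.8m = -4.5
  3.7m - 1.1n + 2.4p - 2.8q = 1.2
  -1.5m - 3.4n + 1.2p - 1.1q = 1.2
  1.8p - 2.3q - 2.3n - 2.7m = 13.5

Row-reduce the augmented matrix:
R1 ← R1 / (9/5).
R2 ← R2 − 37/10·R1.
R3 ← R3 + 3/2·R1.
R4 ← R4 + 27/10·R1.
R2 ← R2 / (-364/45).
R1 ← R1 − 17/9·R2.
R3 ← R3 + 17/30·R2.
R4 ← R4 − 14/5·R2.
R3 ← R3 / (5179/3640).
R1 ← R1 − 215/364·R3.
R2 ← R2 + 71/364·R3.
R4 ← R4 − 383/130·R3.
R4 ← R4 / (-118519/20716).
R1 ← R1 + 7428/5179·R4.
R2 ← R2 − 8186/5179·R4.
R3 ← R3 − 36645/20716·R4.
Reading off the reduced rows gives m = -3, n = 3, p = 3, q = -3.

m = -3, n = 3, p = 3, q = -3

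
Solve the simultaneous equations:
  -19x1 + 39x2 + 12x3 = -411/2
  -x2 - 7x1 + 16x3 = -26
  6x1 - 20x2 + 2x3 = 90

no solution

Row-reduce:
R1 ← R1 / (-19).
R2 ← R2 + 7·R1.
R3 ← R3 − 6·R1.
R2 ← R2 / (-292/19).
R1 ← R1 + 39/19·R2.
R3 ← R3 + 146/19·R2.
Row 3 reduces to 0 = 1/4, a contradiction. The system is inconsistent.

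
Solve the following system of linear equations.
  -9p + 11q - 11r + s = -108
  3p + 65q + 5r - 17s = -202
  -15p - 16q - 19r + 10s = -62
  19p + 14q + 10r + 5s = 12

no solution

Row-reduce:
R1 ← R1 / (-9).
R2 ← R2 − 3·R1.
R3 ← R3 + 15·R1.
R4 ← R4 − 19·R1.
R2 ← R2 / (206/3).
R1 ← R1 + 11/9·R2.
R3 ← R3 + 103/3·R2.
R4 ← R4 − 335/9·R2.
Swap R3 and R4.
R3 ← R3 / (-4309/309).
R1 ← R1 − 385/309·R3.
R2 ← R2 − 2/103·R3.
Row 4 reduces to 0 = -1, a contradiction. The system is inconsistent.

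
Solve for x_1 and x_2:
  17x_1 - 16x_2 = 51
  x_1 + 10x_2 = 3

From equation 2: x_1 = 3 − 10·x_2.
Substitute into equation 1 and solve: x_2 = 0.
Then x_1 = 3.

x_1 = 3, x_2 = 0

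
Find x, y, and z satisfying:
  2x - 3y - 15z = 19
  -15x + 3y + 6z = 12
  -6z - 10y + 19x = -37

x = -1, y = 3, z = -2

Row-reduce the augmented matrix:
R1 ← R1 / (2).
R2 ← R2 + 15·R1.
R3 ← R3 − 19·R1.
R2 ← R2 / (-39/2).
R1 ← R1 + 3/2·R2.
R3 ← R3 − 37/2·R2.
R3 ← R3 / (461/13).
R1 ← R1 − 9/13·R3.
R2 ← R2 − 71/13·R3.
Reading off the reduced rows gives x = -1, y = 3, z = -2.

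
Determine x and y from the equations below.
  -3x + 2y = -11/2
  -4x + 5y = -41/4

x = 1, y = -5/4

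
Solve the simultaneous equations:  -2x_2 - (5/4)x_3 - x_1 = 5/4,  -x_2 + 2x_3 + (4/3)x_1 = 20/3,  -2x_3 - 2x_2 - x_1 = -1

Row-reduce the augmented matrix:
R1 ← R1 / (-1).
R2 ← R2 − 4/3·R1.
R3 ← R3 + 1·R1.
R2 ← R2 / (-11/3).
R1 ← R1 − 2·R2.
R3 ← R3 / (-3/4).
R1 ← R1 − 63/44·R3.
R2 ← R2 + 1/11·R3.
Reading off the reduced rows gives x_1 = -1, x_2 = -2, x_3 = 3.

x_1 = -1, x_2 = -2, x_3 = 3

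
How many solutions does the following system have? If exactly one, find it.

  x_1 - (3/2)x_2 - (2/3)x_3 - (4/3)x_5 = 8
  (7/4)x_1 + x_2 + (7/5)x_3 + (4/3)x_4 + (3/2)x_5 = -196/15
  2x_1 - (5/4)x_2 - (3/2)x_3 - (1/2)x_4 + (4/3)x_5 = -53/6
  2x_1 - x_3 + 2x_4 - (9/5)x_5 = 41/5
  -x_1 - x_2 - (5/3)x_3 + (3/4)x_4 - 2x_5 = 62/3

x_1 = -4, x_2 = -4, x_3 = -1, x_4 = 4, x_5 = -4

Row-reduce the augmented matrix:
R2 ← R2 − 7/4·R1.
R3 ← R3 − 2·R1.
R4 ← R4 − 2·R1.
R5 ← R5 + 1·R1.
R2 ← R2 / (29/8).
R1 ← R1 + 3/2·R2.
R3 ← R3 − 7/4·R2.
R4 ← R4 − 3·R2.
R5 ← R5 + 5/2·R2.
R3 ← R3 / (-1223/870).
R1 ← R1 − 172/435·R3.
R2 ← R2 − 308/435·R3.
R4 ← R4 + 779/435·R3.
R5 ← R5 + 49/87·R3.
R4 ← R4 / (8635/3669).
R1 ← R1 − 844/3669·R4.
R2 ← R2 + 764/3669·R4.
R3 ← R3 − 995/1223·R4.
R5 ← R5 − 10409/4892·R4.
R5 ← R5 / (1559119/518100).
R1 ← R1 − 58306/43175·R5.
R2 ← R2 − 219392/129525·R5.
R3 ← R3 − 1853/8635·R5.
R4 ← R4 + 92531/43175·R5.
Reading off the reduced rows gives x_1 = -4, x_2 = -4, x_3 = -1, x_4 = 4, x_5 = -4.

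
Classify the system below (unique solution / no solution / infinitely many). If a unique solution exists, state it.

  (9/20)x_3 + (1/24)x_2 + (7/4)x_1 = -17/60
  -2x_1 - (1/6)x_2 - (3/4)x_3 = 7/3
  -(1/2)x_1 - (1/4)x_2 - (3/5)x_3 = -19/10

Row-reduce:
R1 ← R1 / (7/4).
R2 ← R2 + 2·R1.
R3 ← R3 + 1/2·R1.
R2 ← R2 / (-5/42).
R1 ← R1 − 1/42·R2.
R3 ← R3 + 5/21·R2.
Row 3 reduces to 0 = -6, a contradiction. The system is inconsistent.

no solution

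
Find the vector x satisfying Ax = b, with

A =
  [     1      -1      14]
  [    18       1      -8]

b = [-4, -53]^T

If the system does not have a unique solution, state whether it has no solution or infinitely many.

infinitely many solutions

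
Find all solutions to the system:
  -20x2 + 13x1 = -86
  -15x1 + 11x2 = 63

x1 = -2, x2 = 3

Row-reduce the augmented matrix:
R1 ← R1 / (13).
R2 ← R2 + 15·R1.
R2 ← R2 / (-157/13).
R1 ← R1 + 20/13·R2.
Reading off the reduced rows gives x1 = -2, x2 = 3.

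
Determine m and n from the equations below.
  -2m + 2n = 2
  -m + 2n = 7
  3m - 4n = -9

m = 5, n = 6

Row-reduce the augmented matrix:
R1 ← R1 / (-2).
R2 ← R2 + 1·R1.
R3 ← R3 − 3·R1.
R1 ← R1 + 1·R2.
R3 ← R3 + 1·R2.
R3 reduces to 0 = 0, so the extra equation is consistent.
Reading off the reduced rows gives m = 5, n = 6.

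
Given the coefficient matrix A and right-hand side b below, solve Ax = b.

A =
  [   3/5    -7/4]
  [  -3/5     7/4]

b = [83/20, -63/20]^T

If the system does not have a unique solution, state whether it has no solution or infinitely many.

no solution

Row-reduce:
R1 ← R1 / (3/5).
R2 ← R2 + 3/5·R1.
Row 2 reduces to 0 = 1, a contradiction. The system is inconsistent.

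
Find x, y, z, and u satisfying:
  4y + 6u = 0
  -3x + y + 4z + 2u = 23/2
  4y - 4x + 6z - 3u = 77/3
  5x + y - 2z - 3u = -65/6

Row-reduce the augmented matrix:
Swap R1 and R2.
R1 ← R1 / (-3).
R3 ← R3 + 4·R1.
R4 ← R4 − 5·R1.
R2 ← R2 / (4).
R1 ← R1 + 1/3·R2.
R3 ← R3 − 8/3·R2.
R4 ← R4 − 8/3·R2.
R3 ← R3 / (2/3).
R1 ← R1 + 4/3·R3.
R4 ← R4 − 14/3·R3.
R4 ← R4 / (64).
R1 ← R1 + 39/2·R4.
R2 ← R2 − 3/2·R4.
R3 ← R3 + 29/2·R4.
Reading off the reduced rows gives x = -8/3, y = 3/2, z = 1, u = -1.

x = -8/3, y = 3/2, z = 1, u = -1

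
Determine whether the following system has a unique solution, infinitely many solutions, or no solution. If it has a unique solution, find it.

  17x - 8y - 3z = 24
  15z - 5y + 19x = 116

infinitely many solutions

Row-reduce:
R1 ← R1 / (17).
R2 ← R2 − 19·R1.
R2 ← R2 / (67/17).
R1 ← R1 + 8/17·R2.
Rank is 2 with 3 unknowns, leaving z free.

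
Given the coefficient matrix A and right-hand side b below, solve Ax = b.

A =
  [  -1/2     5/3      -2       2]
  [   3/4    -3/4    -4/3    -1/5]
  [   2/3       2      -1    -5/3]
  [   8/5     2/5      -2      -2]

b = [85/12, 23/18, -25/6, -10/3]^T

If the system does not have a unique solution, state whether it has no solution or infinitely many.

x_1 = -1/2, x_2 = -1/2, x_3 = -4/3, x_4 = 5/2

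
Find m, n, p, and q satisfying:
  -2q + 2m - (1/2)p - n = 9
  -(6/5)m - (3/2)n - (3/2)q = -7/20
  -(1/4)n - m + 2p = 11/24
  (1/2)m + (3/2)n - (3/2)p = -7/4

m = 3, n = -1/2, p = 5/3, q = -5/3

Row-reduce the augmented matrix:
R1 ← R1 / (2).
R2 ← R2 + 6/5·R1.
R3 ← R3 + 1·R1.
R4 ← R4 − 1/2·R1.
R2 ← R2 / (-21/10).
R1 ← R1 + 1/2·R2.
R3 ← R3 + 3/4·R2.
R4 ← R4 − 7/4·R2.
R3 ← R3 / (13/7).
R1 ← R1 + 5/28·R3.
R2 ← R2 − 1/7·R3.
R4 ← R4 + 13/8·R3.
R4 ← R4 / (-57/32).
R1 ← R1 + 75/208·R4.
R2 ← R2 − 67/52·R4.
R3 ← R3 + 1/52·R4.
Reading off the reduced rows gives m = 3, n = -1/2, p = 5/3, q = -5/3.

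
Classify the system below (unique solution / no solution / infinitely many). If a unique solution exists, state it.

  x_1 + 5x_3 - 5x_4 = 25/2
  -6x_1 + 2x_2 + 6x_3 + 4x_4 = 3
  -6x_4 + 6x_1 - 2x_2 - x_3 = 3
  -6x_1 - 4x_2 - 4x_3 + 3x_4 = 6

Row-reduce the augmented matrix:
R2 ← R2 + 6·R1.
R3 ← R3 − 6·R1.
R4 ← R4 + 6·R1.
R2 ← R2 / (2).
R3 ← R3 + 2·R2.
R4 ← R4 + 4·R2.
R3 ← R3 / (5).
R1 ← R1 − 5·R3.
R2 ← R2 − 18·R3.
R4 ← R4 − 98·R3.
R4 ← R4 / (-199/5).
R1 ← R1 + 3·R4.
R2 ← R2 + 29/5·R4.
R3 ← R3 + 2/5·R4.
Reading off the reduced rows gives x_1 = -5/2, x_2 = 0, x_3 = 0, x_4 = -3.

x_1 = -5/2, x_2 = 0, x_3 = 0, x_4 = -3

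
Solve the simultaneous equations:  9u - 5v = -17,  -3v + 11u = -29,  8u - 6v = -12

no solution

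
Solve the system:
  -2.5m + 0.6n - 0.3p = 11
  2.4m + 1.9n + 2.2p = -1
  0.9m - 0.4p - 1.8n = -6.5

Row-reduce the augmented matrix:
R1 ← R1 / (-5/2).
R2 ← R2 − 12/5·R1.
R3 ← R3 − 9/10·R1.
R2 ← R2 / (619/250).
R1 ← R1 + 6/25·R2.
R3 ← R3 + 198/125·R2.
R3 ← R3 / (4427/6190).
R1 ← R1 − 189/619·R3.
R2 ← R2 − 478/619·R3.
Reading off the reduced rows gives m = -5, n = 0, p = 5.

m = -5, n = 0, p = 5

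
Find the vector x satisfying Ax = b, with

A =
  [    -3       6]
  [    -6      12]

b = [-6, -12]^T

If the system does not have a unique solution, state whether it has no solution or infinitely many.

infinitely many solutions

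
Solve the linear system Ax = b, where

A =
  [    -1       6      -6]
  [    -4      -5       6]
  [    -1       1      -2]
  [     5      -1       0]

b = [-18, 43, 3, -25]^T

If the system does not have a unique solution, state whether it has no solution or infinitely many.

x_1 = -6, x_2 = -5, x_3 = -1

Row-reduce the augmented matrix:
R1 ← R1 / (-1).
R2 ← R2 + 4·R1.
R3 ← R3 + 1·R1.
R4 ← R4 − 5·R1.
R2 ← R2 / (-29).
R1 ← R1 + 6·R2.
R3 ← R3 + 5·R2.
R4 ← R4 − 29·R2.
R3 ← R3 / (-34/29).
R1 ← R1 + 6/29·R3.
R2 ← R2 + 30/29·R3.
R4 reduces to 0 = 0, so the extra equation is consistent.
Reading off the reduced rows gives x_1 = -6, x_2 = -5, x_3 = -1.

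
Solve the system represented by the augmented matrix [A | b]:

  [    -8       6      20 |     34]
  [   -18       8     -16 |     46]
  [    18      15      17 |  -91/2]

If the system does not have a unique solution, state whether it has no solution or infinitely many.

x_1 = -3, x_2 = 0, x_3 = 1/2

Row-reduce the augmented matrix:
R1 ← R1 / (-8).
R2 ← R2 + 18·R1.
R3 ← R3 − 18·R1.
R2 ← R2 / (-11/2).
R1 ← R1 + 3/4·R2.
R3 ← R3 − 57/2·R2.
R3 ← R3 / (-2795/11).
R1 ← R1 − 64/11·R3.
R2 ← R2 − 122/11·R3.
Reading off the reduced rows gives x_1 = -3, x_2 = 0, x_3 = 1/2.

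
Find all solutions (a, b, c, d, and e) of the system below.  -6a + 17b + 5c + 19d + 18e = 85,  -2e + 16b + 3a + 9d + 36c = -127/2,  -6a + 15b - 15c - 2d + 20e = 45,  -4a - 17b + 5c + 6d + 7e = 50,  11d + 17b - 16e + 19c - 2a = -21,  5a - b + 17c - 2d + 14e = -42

Row-reduce:
R1 ← R1 / (-6).
R2 ← R2 − 3·R1.
R3 ← R3 + 6·R1.
R4 ← R4 + 4·R1.
R5 ← R5 + 2·R1.
R6 ← R6 − 5·R1.
R2 ← R2 / (49/2).
R1 ← R1 + 17/6·R2.
R3 ← R3 + 2·R2.
R4 ← R4 + 85/3·R2.
R5 ← R5 − 34/3·R2.
R6 ← R6 − 79/6·R2.
R3 ← R3 / (-118/7).
R1 ← R1 − 76/21·R3.
R2 ← R2 − 11/7·R3.
R4 ← R4 − 970/21·R3.
R5 ← R5 + 10/21·R3.
R6 ← R6 − 10/21·R3.
R4 ← R4 / (-47920/1239).
R1 ← R1 + 6457/1239·R4.
R2 ← R2 + 877/826·R4.
R3 ← R3 − 955/826·R4.
R5 ← R5 + 4139/1239·R4.
R6 ← R6 − 4139/1239·R4.
R5 ← R5 / (-250973/9584).
R1 ← R1 + 28799/9584·R5.
R2 ← R2 − 4735/19168·R5.
R3 ← R3 − 2887/19168·R5.
R4 ← R4 + 2513/9584·R5.
R6 ← R6 − 250973/9584·R5.
Row 6 reduces to 0 = 1/2, a contradiction. The system is inconsistent.

no solution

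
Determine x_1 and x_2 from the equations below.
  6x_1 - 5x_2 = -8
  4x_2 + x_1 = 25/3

x_1 = 1/3, x_2 = 2

Row-reduce the augmented matrix:
R1 ← R1 / (6).
R2 ← R2 − 1·R1.
R2 ← R2 / (29/6).
R1 ← R1 + 5/6·R2.
Reading off the reduced rows gives x_1 = 1/3, x_2 = 2.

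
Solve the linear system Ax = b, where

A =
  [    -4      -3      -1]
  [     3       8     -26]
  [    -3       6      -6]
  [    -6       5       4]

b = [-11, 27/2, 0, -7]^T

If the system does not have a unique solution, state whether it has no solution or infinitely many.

Row-reduce:
R1 ← R1 / (-4).
R2 ← R2 − 3·R1.
R3 ← R3 + 3·R1.
R4 ← R4 + 6·R1.
R2 ← R2 / (23/4).
R1 ← R1 − 3/4·R2.
R3 ← R3 − 33/4·R2.
R4 ← R4 − 19/2·R2.
R3 ← R3 / (762/23).
R1 ← R1 − 86/23·R3.
R2 ← R2 + 107/23·R3.
R4 ← R4 − 1143/23·R3.
Row 4 reduces to 0 = -1/4, a contradiction. The system is inconsistent.

no solution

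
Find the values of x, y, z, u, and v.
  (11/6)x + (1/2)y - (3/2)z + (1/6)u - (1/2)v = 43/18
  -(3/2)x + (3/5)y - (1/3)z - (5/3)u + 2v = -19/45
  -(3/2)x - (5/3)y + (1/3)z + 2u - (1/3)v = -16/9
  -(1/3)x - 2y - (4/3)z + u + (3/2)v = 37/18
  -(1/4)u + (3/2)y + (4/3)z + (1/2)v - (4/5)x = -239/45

x = 2/3, y = -2, z = -4/3, u = -2, v = -1

Row-reduce the augmented matrix:
R1 ← R1 / (11/6).
R2 ← R2 + 3/2·R1.
R3 ← R3 + 3/2·R1.
R4 ← R4 + 1/3·R1.
R5 ← R5 + 4/5·R1.
R2 ← R2 / (111/110).
R1 ← R1 − 3/11·R2.
R3 ← R3 + 83/66·R2.
R4 ← R4 + 21/11·R2.
R5 ← R5 − 189/110·R2.
R3 ← R3 / (-2836/999).
R1 ← R1 + 44/111·R3.
R2 ← R2 + 515/333·R3.
R4 ← R4 + 506/111·R3.
R5 ← R5 − 3703/1110·R3.
R4 ← R4 / (-9499/4254).
R1 ← R1 − 335/709·R4.
R2 ← R2 + 4655/2836·R4.
R3 ← R3 + 229/2836·R4.
R5 ← R5 − 45905/17016·R4.
R5 ← R5 / (745883/379960).
R1 ← R1 + 3441/9499·R5.
R2 ← R2 + 4795/5428·R5.
R3 ← R3 + 19935/37996·R5.
R4 ← R4 + 10326/9499·R5.
Reading off the reduced rows gives x = 2/3, y = -2, z = -4/3, u = -2, v = -1.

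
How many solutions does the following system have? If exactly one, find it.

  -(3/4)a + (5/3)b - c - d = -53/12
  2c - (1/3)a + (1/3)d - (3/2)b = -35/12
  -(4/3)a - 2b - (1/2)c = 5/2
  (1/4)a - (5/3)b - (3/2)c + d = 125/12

Row-reduce the augmented matrix:
R1 ← R1 / (-3/4).
R2 ← R2 + 1/3·R1.
R3 ← R3 + 4/3·R1.
R4 ← R4 − 1/4·R1.
R2 ← R2 / (-121/54).
R1 ← R1 + 20/9·R2.
R3 ← R3 + 134/27·R2.
R4 ← R4 + 10/9·R2.
R3 ← R3 / (-91/22).
R1 ← R1 + 12/11·R3.
R2 ← R2 + 12/11·R3.
R4 ← R4 + 67/22·R3.
R4 ← R4 / (722/3003).
R1 ← R1 − 548/1001·R4.
R2 ← R2 + 362/1001·R4.
R3 ← R3 + 40/3003·R4.
Reading off the reduced rows gives a = 3, b = -5/2, c = -3, d = 1.

a = 3, b = -5/2, c = -3, d = 1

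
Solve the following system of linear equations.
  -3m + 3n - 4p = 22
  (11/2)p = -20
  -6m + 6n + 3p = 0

no solution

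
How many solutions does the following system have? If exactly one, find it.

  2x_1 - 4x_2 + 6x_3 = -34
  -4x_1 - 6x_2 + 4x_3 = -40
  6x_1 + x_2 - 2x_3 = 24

x_1 = 2, x_2 = 2, x_3 = -5

Row-reduce the augmented matrix:
R1 ← R1 / (2).
R2 ← R2 + 4·R1.
R3 ← R3 − 6·R1.
R2 ← R2 / (-14).
R1 ← R1 + 2·R2.
R3 ← R3 − 13·R2.
R3 ← R3 / (-36/7).
R1 ← R1 − 5/7·R3.
R2 ← R2 + 8/7·R3.
Reading off the reduced rows gives x_1 = 2, x_2 = 2, x_3 = -5.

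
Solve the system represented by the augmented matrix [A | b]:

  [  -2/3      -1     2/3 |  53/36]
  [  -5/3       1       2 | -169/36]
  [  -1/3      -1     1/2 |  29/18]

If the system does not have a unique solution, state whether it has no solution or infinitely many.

x_1 = -1/3, x_2 = -9/4, x_3 = -3/2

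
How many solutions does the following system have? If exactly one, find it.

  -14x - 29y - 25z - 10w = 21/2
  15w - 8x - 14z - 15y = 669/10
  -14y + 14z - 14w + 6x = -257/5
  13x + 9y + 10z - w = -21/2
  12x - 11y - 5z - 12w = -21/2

Row-reduce the augmented matrix:
R1 ← R1 / (-14).
R2 ← R2 + 8·R1.
R3 ← R3 − 6·R1.
R4 ← R4 − 13·R1.
R5 ← R5 − 12·R1.
R2 ← R2 / (11/7).
R1 ← R1 − 29/14·R2.
R3 ← R3 + 185/7·R2.
R4 ← R4 + 251/14·R2.
R5 ← R5 + 251/7·R2.
R3 ← R3 / (89/11).
R1 ← R1 − 31/22·R3.
R2 ← R2 − 2/11·R3.
R4 ← R4 + 219/22·R3.
R5 ← R5 + 219/11·R3.
R4 ← R4 / (56263/89).
R1 ← R1 + 7483/89·R4.
R2 ← R2 − 513/89·R4.
R3 ← R3 − 3631/89·R4.
R5 ← R5 − 112526/89·R4.
R5 reduces to 0 = 0, so the extra equation is consistent.
Reading off the reduced rows gives x = 1, y = -1/2, z = -8/5, w = 3.

x = 1, y = -1/2, z = -8/5, w = 3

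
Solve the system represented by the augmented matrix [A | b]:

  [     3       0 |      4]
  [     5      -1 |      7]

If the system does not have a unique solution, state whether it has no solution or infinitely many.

x_1 = 4/3, x_2 = -1/3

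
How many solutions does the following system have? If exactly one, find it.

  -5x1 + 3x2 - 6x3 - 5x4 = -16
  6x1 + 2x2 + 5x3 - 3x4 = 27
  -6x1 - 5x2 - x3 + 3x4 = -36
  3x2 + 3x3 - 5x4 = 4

Row-reduce the augmented matrix:
R1 ← R1 / (-5).
R2 ← R2 − 6·R1.
R3 ← R3 + 6·R1.
R2 ← R2 / (28/5).
R1 ← R1 + 3/5·R2.
R3 ← R3 + 43/5·R2.
R4 ← R4 − 3·R2.
R3 ← R3 / (79/28).
R1 ← R1 − 27/28·R3.
R2 ← R2 + 11/28·R3.
R4 ← R4 − 117/28·R3.
R4 ← R4 / (550/79).
R1 ← R1 − 133/79·R4.
R2 ← R2 + 180/79·R4.
R3 ← R3 + 135/79·R4.
Reading off the reduced rows gives x1 = 4, x2 = 3, x3 = 0, x4 = 1.

x1 = 4, x2 = 3, x3 = 0, x4 = 1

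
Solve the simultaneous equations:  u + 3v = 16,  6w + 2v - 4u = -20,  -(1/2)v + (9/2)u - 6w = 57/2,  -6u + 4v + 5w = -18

no solution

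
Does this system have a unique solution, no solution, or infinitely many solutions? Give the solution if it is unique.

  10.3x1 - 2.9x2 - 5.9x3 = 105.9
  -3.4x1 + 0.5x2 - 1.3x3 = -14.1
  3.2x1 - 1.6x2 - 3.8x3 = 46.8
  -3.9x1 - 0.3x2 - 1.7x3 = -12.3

Row-reduce the augmented matrix:
R1 ← R1 / (103/10).
R2 ← R2 + 17/5·R1.
R3 ← R3 − 16/5·R1.
R4 ← R4 + 39/10·R1.
R2 ← R2 / (-471/1030).
R1 ← R1 + 29/103·R2.
R3 ← R3 + 72/103·R2.
R4 ← R4 + 144/103·R2.
R3 ← R3 / (2353/785).
R1 ← R1 − 224/157·R3.
R2 ← R2 − 1115/157·R3.
R4 ← R4 − 4706/785·R3.
R4 reduces to 0 = 0, so the extra equation is consistent.
Reading off the reduced rows gives x1 = 6, x2 = -3, x3 = -6.

x1 = 6, x2 = -3, x3 = -6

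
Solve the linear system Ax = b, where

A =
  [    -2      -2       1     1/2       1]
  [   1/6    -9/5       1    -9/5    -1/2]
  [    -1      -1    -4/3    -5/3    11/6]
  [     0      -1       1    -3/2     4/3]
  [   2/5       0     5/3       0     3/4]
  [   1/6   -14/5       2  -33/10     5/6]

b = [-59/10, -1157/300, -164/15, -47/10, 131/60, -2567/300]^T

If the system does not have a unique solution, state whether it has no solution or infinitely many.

Row-reduce the augmented matrix:
R1 ← R1 / (-2).
R2 ← R2 − 1/6·R1.
R3 ← R3 + 1·R1.
R5 ← R5 − 2/5·R1.
R6 ← R6 − 1/6·R1.
R2 ← R2 / (-59/30).
R1 ← R1 − 1·R2.
R4 ← R4 + 1·R2.
R5 ← R5 + 2/5·R2.
R6 ← R6 + 89/30·R2.
R3 ← R3 / (-11/6).
R1 ← R1 − 3/59·R3.
R2 ← R2 + 65/118·R3.
R4 ← R4 − 53/118·R3.
R5 ← R5 − 1457/885·R3.
R6 ← R6 − 53/118·R3.
R4 ← R4 / (-698/649).
R1 ← R1 + 777/649·R4.
R2 ← R2 − 954/649·R4.
R3 ← R3 − 23/22·R4.
R5 ← R5 + 24601/19470·R4.
R6 ← R6 + 698/649·R4.
R5 ← R5 / (4141/125640).
R1 ← R1 + 3851/1396·R5.
R2 ← R2 − 827/349·R5.
R3 ← R3 − 9149/8376·R5.
R4 ← R4 + 7289/4188·R5.
R6 reduces to 0 = 0, so the extra equation is consistent.
Reading off the reduced rows gives x_1 = 1/2, x_2 = 14/5, x_3 = 2, x_4 = 1, x_5 = -9/5.

x_1 = 1/2, x_2 = 14/5, x_3 = 2, x_4 = 1, x_5 = -9/5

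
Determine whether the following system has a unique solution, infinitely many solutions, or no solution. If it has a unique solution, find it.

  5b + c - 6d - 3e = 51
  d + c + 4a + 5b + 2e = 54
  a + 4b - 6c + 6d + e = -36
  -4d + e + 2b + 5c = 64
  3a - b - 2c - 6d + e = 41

a = 5, b = 5, c = 5, d = -6, e = 5

Row-reduce the augmented matrix:
Swap R1 and R2.
R1 ← R1 / (4).
R3 ← R3 − 1·R1.
R5 ← R5 − 3·R1.
R2 ← R2 / (5).
R1 ← R1 − 5/4·R2.
R3 ← R3 − 11/4·R2.
R4 ← R4 − 2·R2.
R5 ← R5 + 19/4·R2.
R3 ← R3 / (-34/5).
R2 ← R2 − 1/5·R3.
R4 ← R4 − 23/5·R3.
R5 ← R5 + 9/5·R3.
R4 ← R4 / (615/136).
R1 ← R1 − 7/4·R4.
R2 ← R2 + 127/136·R4.
R3 ← R3 + 181/136·R4.
R5 ← R5 + 2019/136·R4.
R5 ← R5 / (1656/205).
R1 ← R1 + 101/615·R5.
R2 ← R2 − 134/615·R5.
R3 ← R3 − 467/615·R5.
R4 ← R4 − 497/615·R5.
Reading off the reduced rows gives a = 5, b = 5, c = 5, d = -6, e = 5.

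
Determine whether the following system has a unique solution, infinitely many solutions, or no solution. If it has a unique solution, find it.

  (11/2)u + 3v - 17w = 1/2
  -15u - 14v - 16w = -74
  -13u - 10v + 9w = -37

no solution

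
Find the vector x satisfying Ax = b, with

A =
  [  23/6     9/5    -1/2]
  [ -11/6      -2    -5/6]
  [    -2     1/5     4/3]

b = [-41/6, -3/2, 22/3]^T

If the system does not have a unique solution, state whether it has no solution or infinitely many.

Row-reduce:
R1 ← R1 / (23/6).
R2 ← R2 + 11/6·R1.
R3 ← R3 + 2·R1.
R2 ← R2 / (-131/115).
R1 ← R1 − 54/115·R2.
R3 ← R3 − 131/115·R2.
Row 3 reduces to 0 = -1, a contradiction. The system is inconsistent.

no solution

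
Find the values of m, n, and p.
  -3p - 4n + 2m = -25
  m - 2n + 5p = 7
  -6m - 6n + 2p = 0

Row-reduce the augmented matrix:
R1 ← R1 / (2).
R2 ← R2 − 1·R1.
R3 ← R3 + 6·R1.
Swap R2 and R3.
R2 ← R2 / (-18).
R1 ← R1 + 2·R2.
R3 ← R3 / (13/2).
R1 ← R1 + 13/18·R3.
R2 ← R2 − 7/18·R3.
Reading off the reduced rows gives m = -2, n = 3, p = 3.

m = -2, n = 3, p = 3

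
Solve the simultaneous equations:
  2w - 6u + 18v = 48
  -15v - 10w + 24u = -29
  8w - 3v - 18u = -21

Row-reduce:
R1 ← R1 / (-6).
R2 ← R2 − 24·R1.
R3 ← R3 + 18·R1.
R2 ← R2 / (57).
R1 ← R1 + 3·R2.
R3 ← R3 + 57·R2.
Row 3 reduces to 0 = -2, a contradiction. The system is inconsistent.

no solution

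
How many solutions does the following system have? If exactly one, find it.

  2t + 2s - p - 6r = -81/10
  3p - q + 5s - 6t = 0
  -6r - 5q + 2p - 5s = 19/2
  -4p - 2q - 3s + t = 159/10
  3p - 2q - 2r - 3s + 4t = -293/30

Row-reduce the augmented matrix:
R1 ← R1 / (-1).
R2 ← R2 − 3·R1.
R3 ← R3 − 2·R1.
R4 ← R4 + 4·R1.
R5 ← R5 − 3·R1.
R2 ← R2 / (-1).
R3 ← R3 + 5·R2.
R4 ← R4 + 2·R2.
R5 ← R5 + 2·R2.
R3 ← R3 / (72).
R1 ← R1 − 6·R3.
R2 ← R2 − 18·R3.
R4 ← R4 − 60·R3.
R5 ← R5 − 16·R3.
R4 ← R4 / (41/3).
R1 ← R1 − 8/3·R4.
R2 ← R2 − 3·R4.
R3 ← R3 + 7/9·R4.
R5 ← R5 + 59/9·R4.
R5 ← R5 / (511/123).
R1 ← R1 + 13/41·R5.
R2 ← R2 − 52/41·R5.
R3 ← R3 + 131/246·R5.
R4 ← R4 + 31/41·R5.
Reading off the reduced rows gives p = -5/2, q = -3/2, r = 1/3, s = -9/5, t = -5/2.

p = -5/2, q = -3/2, r = 1/3, s = -9/5, t = -5/2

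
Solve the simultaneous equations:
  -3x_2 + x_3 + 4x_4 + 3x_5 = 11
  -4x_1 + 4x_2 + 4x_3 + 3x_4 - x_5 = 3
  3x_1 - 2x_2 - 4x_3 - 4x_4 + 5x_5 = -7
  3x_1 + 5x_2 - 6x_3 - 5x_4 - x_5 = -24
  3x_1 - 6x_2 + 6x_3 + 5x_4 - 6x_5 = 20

Row-reduce the augmented matrix:
Swap R1 and R2.
R1 ← R1 / (-4).
R3 ← R3 − 3·R1.
R4 ← R4 − 3·R1.
R5 ← R5 − 3·R1.
R2 ← R2 / (-3).
R1 ← R1 + 1·R2.
R3 ← R3 − 1·R2.
R4 ← R4 − 8·R2.
R5 ← R5 + 3·R2.
R3 ← R3 / (-2/3).
R1 ← R1 + 4/3·R3.
R2 ← R2 + 1/3·R3.
R4 ← R4 + 1/3·R3.
R5 ← R5 − 8·R3.
R4 ← R4 / (65/8).
R1 ← R1 + 5/4·R4.
R2 ← R2 + 9/8·R4.
R3 ← R3 − 5/8·R4.
R5 ← R5 + 7/4·R4.
R5 ← R5 / (3512/65).
R1 ← R1 + 139/13·R5.
R2 ← R2 + 203/65·R5.
R3 ← R3 + 106/13·R5.
R4 ← R4 − 29/65·R5.
Reading off the reduced rows gives x_1 = -1, x_2 = -2, x_3 = 1, x_4 = 1, x_5 = 0.

x_1 = -1, x_2 = -2, x_3 = 1, x_4 = 1, x_5 = 0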